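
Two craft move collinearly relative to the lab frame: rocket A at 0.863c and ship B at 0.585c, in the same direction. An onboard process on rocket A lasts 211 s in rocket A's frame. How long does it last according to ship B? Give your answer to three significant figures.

Transform rocket A's velocity into ship B's frame: (0.863 − 0.585)/(1 − 0.863·0.585) = 0.278/0.495145, so the relative speed is 0.56145c.
At |u| = 0.56145c, γ = (1 − 0.315226)^(−1/2) = 1.2084.
The clock on rocket A records proper time, so ship B measures Δt = γΔτ = 1.2084 × 211 = 255 s.

255 s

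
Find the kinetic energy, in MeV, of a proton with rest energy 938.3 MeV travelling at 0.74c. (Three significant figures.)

457 MeV

With β = 0.74, γ = 1/√(1 − 0.74²) = 1/√0.4524 = 1.48675.
Kinetic energy: K = (γ − 1)mc² = (1.48675 − 1) × 938.3 MeV = 0.48675 × 938.3 = 457 MeV.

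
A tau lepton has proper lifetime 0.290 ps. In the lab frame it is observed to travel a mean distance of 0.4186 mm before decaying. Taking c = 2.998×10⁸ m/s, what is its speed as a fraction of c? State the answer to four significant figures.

Let x = d/(cτ) = 4.186×10^-4 m / (2.998×10⁸ m/s × 2.900×10^-13 s) = 4.8147. Since d = βγcτ, x = βγ = β/√(1−β²).
Solving: β² = x²/(1+x²) = 23.1813/24.1813 = 0.958646, so β = 0.9791.

0.9791c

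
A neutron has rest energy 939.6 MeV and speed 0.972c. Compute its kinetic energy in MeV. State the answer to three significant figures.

With β = 0.972, γ = 1/√(1 − 0.972²) = 1/√0.055216 = 4.2557.
Kinetic energy: K = (γ − 1)mc² = (4.2557 − 1) × 939.6 MeV = 3.2557 × 939.6 = 3060 MeV.

3060 MeV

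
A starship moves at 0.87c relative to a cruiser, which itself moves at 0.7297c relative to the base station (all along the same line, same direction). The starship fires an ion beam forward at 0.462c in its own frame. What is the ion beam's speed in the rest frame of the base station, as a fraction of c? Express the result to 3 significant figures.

Apply u = (u'+v)/(1+u'v) twice. Ion beam in the cruiser frame: (0.462+0.87)/(1+0.462·0.87) = 1.332/1.40194 = 0.95011c.
That velocity, transformed to the rest frame of the base station: (0.95011+0.7297)/(1+0.95011·0.7297) = 1.67981/1.693295267 = 0.99204c.

0.992c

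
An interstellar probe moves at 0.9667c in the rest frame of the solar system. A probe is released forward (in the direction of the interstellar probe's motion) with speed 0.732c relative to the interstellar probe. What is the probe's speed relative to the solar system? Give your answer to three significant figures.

0.995c

In units of c, u = (u' + v)/(1 + u'v) with u' = 0.732 and v = 0.9667.
Numerator: 0.732 + 0.9667 = 1.6987. Denominator: 1 + (0.732)(0.9667) = 1.7076244.
u = 1.6987/1.7076244 = 0.99477, so the speed is 0.995c.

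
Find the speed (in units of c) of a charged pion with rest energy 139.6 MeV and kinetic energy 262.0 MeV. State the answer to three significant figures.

0.938c

K = (γ−1)mc², so γ = 1 + 262.0/139.6 = 2.8768.
Then v/c = √(1 − γ⁻²) = √(1 − 0.120832) = √0.879168 = 0.938.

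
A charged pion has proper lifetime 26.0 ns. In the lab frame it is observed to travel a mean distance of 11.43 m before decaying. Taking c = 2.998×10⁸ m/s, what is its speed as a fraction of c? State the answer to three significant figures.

Lab distance = (lab lifetime)·v = γτ·βc, so βγ = d/(cτ) = 11.43/(2.998×10⁸ × 2.600×10^-8) = 1.4664.
With βγ = 1.4664: γ² = 1 + (βγ)² = 3.15033, and β = (βγ)/γ = 1.4664/1.77492 = 0.826.

0.826c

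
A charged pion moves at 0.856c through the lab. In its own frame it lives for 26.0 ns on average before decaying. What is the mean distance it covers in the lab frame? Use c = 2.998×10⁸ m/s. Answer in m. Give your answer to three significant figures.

With β = 0.856, γ = 1/√(1 − 0.856²) = 1/√0.267264 = 1.9343.
Lab-frame lifetime: Δt = γτ = 1.9343 × 26.0 ns = 50.292 ns.
Distance: d = vΔt = 0.856 × 2.998×10⁸ m/s × 5.0292×10^-8 s = 12.9 m.

12.9 m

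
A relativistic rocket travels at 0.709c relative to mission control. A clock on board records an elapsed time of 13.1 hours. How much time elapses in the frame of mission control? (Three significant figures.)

18.6 hours

With β = 0.709, γ = 1/√(1 − 0.709²) = 1/√0.497319 = 1.418.
The onboard clock measures proper time, so the interval in the rest frame of mission control is dilated: Δt = γ·Δτ = 1.418 × 13.1 hours = 18.6 hours.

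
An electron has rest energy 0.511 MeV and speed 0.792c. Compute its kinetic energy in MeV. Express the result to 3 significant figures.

0.326 MeV

γ = 1/√(1 − β²) = 1/√(1 − 0.627264) = 1/√0.372736 = 1/0.610521 = 1.63795.
Kinetic energy: K = (γ − 1)mc² = (1.63795 − 1) × 0.511 MeV = 0.63795 × 0.511 = 0.326 MeV.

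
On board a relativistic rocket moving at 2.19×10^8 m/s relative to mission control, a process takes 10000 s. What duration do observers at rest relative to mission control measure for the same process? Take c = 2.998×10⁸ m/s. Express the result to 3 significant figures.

β = v/c = (2.19×10^8 m/s)/(2.998×10⁸ m/s) = 0.730487.
γ = 1/√(1 − β²) = 1/√(1 − 0.5336113) = 1/√0.4663887 = 1/0.682927 = 1.4643.
Time dilation: Δt = γ·Δτ = 1.4643 × 10000 = 14600 s.

14600 s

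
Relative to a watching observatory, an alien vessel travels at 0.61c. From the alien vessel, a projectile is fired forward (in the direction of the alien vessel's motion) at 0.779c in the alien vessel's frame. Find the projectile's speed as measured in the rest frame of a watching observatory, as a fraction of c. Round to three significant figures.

0.942c

Relativistic velocity addition: u = (u' + v)/(1 + u'v/c²), with u' = 0.779c and v = 0.61c.
Numerator: 0.779 + 0.61 = 1.389. Denominator: 1 + (0.779)(0.61) = 1.47519.
u = 1.389/1.47519 = 0.94157, so the speed is 0.942c.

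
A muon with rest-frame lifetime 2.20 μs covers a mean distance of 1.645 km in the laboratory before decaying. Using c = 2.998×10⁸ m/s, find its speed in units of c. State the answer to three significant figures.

Lab distance = (lab lifetime)·v = γτ·βc, so βγ = d/(cτ) = 1645/(2.998×10⁸ × 2.200×10^-6) = 2.4941.
With βγ = 2.4941: γ² = 1 + (βγ)² = 7.22053, and β = (βγ)/γ = 2.4941/2.6871 = 0.928.

0.928c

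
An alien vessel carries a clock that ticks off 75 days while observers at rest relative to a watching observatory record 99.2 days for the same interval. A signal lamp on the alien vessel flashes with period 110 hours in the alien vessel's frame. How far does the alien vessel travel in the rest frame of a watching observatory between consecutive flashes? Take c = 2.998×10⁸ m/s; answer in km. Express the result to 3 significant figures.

1.03×10^11 km

From Δt = γΔτ: γ = 99.2/75 = 1.32267.
β = √(1 − 1/γ²) = 0.65452. Lab-frame period = γτ = 1.32267×110 hours = 145.49 hours. Distance = βc × γτ = 0.65452 × 2.998×10⁸ m/s × 523764 s = 1.0278×10^14 m = 1.03×10^11 km.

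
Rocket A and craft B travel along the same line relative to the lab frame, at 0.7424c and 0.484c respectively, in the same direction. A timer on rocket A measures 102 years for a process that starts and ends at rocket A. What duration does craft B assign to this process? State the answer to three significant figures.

111 years

Speed of rocket A in craft B's frame: u = (v_A − v_B)/(1 − v_A v_B/c²) = (0.7424 − 0.484)/(1 − 0.7424×0.484) = 0.2584/0.6406784 = 0.40332; |u| = 0.40332c.
γ for this relative speed: γ = 1/√(1 − 0.162667) = 1.0928.
The clock on rocket A records proper time, so craft B measures Δt = γΔτ = 1.0928 × 102 = 111 years.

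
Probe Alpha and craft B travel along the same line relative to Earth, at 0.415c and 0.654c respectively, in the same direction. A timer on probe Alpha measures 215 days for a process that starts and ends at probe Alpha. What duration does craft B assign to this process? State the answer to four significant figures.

227.6 days

The velocity of probe Alpha relative to craft B is (0.415 − 0.654)c / (1 − 0.415×0.654) = −0.32803c; relative speed 0.32803c.
At |u| = 0.32803c, γ = (1 − 0.107604)^(−1/2) = 1.0586.
Probe Alpha's interval is proper; time dilation gives Δt_B = γΔτ = 1.0586 × 215 days = 227.6 days.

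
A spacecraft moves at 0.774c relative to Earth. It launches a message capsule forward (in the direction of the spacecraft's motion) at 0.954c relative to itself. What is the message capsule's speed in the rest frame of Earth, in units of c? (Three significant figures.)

0.994c

Relativistic velocity addition: u = (u' + v)/(1 + u'v/c²), with u' = 0.954c and v = 0.774c.
Numerator: 0.954 + 0.774 = 1.728. Denominator: 1 + (0.954)(0.774) = 1.738396.
u = 1.728/1.738396 = 0.99402, so the speed is 0.994c.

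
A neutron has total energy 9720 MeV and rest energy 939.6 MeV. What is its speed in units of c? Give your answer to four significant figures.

0.9953c

Total energy E = γmc² gives γ = 9720/939.6 = 10.345.
Hence β = √(1 − 1/γ²) = √(1 − 0.00934413) = √0.99065587 = 0.9953.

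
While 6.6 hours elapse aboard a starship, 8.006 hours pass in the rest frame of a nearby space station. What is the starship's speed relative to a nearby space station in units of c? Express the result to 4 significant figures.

γ = Δt/Δτ = 8.006/6.6 = 1.213.
β = √(1 − 1/γ²) = √(1 − 0.679639) = √0.320361 = 0.5660.

0.5660c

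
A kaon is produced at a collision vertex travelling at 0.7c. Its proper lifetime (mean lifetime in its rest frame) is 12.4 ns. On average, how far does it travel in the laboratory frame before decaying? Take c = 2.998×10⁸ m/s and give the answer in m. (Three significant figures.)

3.64 m

β² = 0.49, so γ = 1/√0.51 = 1.4003.
Lab-frame lifetime: Δt = γτ = 1.4003 × 12.4 ns = 17.364 ns.
Distance: d = vΔt = 0.7 × 2.998×10⁸ m/s × 1.7364×10^-8 s = 3.64 m.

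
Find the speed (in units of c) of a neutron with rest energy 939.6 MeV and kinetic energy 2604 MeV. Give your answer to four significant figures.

0.9642c

γ = 1 + K/(mc²) = 1 + 2604/939.6 = 3.7714.
β = √(1 − 1/γ²) = √(1 − 0.0703064) = √0.9296936 = 0.9642.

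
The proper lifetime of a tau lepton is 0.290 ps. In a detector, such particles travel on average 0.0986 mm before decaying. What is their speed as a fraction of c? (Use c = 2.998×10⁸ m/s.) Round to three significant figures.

0.750c

d = βγcτ ⇒ βγ = d/(cτ) = 9.860×10^-5 m / (8.6942×10^-5 m) = 1.1341.
β = (βγ)/√(1+(βγ)²) = 1.1341/√2.28618 = 0.750.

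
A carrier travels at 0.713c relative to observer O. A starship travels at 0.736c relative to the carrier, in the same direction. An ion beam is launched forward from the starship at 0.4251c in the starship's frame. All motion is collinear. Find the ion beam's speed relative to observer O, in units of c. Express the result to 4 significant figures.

0.9797c

Compose velocities in two stages. Stage 1 (into S'): u₁ = (0.4251+0.736)/(1+0.4251×0.736) = 0.8844.
Stage 2 (into S): u = (0.8844+0.713)/(1+0.8844×0.713) = 0.97965, so the speed is 0.9797c.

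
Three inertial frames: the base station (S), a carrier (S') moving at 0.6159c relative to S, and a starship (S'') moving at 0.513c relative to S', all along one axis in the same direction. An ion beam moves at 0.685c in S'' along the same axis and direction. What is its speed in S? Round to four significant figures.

First combine the ion beam and starship (S''→S'): u₁ = (0.685 + 0.513)/(1 + 0.685×0.513) = 1.198/1.351405 = 0.88648.
Then combine with the carrier (S'→S): u = (0.88648 + 0.6159)/(1 + 0.88648×0.6159) = 1.50238/1.545983032 = 0.9718.

0.9718c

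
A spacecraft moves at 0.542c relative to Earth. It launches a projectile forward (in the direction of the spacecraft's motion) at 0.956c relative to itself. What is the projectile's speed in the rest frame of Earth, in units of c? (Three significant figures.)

Relativistic velocity addition: u = (u' + v)/(1 + u'v/c²), with u' = 0.956c and v = 0.542c.
Numerator: 0.956 + 0.542 = 1.498. Denominator: 1 + (0.956)(0.542) = 1.518152.
u = 1.498/1.518152 = 0.98673, so the speed is 0.987c.

0.987c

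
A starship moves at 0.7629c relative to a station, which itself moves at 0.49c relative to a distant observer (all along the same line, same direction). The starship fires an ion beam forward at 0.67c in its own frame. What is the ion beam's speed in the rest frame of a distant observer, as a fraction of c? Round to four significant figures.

Apply u = (u'+v)/(1+u'v) twice. Ion beam in the station frame: (0.67+0.7629)/(1+0.67·0.7629) = 1.4329/1.511143 = 0.94822c.
That velocity, transformed to the rest frame of a distant observer: (0.94822+0.49)/(1+0.94822·0.49) = 1.43822/1.4646278 = 0.98197c.

0.9820c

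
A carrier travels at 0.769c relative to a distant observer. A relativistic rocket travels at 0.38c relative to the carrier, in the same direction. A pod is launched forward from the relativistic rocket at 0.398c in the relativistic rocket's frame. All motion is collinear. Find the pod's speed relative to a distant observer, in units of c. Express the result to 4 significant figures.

Compose velocities in two stages. Stage 1 (into S'): u₁ = (0.398+0.38)/(1+0.398×0.38) = 0.67579.
Stage 2 (into S): u = (0.67579+0.769)/(1+0.67579×0.769) = 0.95072, so the speed is 0.9507c.

0.9507c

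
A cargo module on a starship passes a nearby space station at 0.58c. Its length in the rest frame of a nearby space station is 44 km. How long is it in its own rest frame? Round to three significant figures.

54.0 km

Lorentz factor: γ = (1 − 0.3364)^(−1/2) = 1.2276.
Proper length: L₀ = γ·L = 1.2276 × 44 = 54.0 km.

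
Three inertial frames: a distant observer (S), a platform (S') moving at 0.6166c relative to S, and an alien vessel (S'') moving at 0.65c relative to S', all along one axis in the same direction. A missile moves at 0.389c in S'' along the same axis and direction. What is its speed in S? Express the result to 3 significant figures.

0.957c

Compose velocities in two stages. Stage 1 (into S'): u₁ = (0.389+0.65)/(1+0.389×0.65) = 0.82931.
Stage 2 (into S): u = (0.82931+0.6166)/(1+0.82931×0.6166) = 0.9567, so the speed is 0.957c.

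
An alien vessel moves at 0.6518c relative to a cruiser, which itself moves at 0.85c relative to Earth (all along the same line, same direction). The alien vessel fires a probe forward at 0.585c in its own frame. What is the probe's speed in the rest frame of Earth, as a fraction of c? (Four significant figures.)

0.9911c

Apply u = (u'+v)/(1+u'v) twice. Probe in the cruiser frame: (0.585+0.6518)/(1+0.585·0.6518) = 1.2368/1.381303 = 0.89539c.
That velocity, transformed to the rest frame of Earth: (0.89539+0.85)/(1+0.89539·0.85) = 1.74539/1.7610815 = 0.99109c.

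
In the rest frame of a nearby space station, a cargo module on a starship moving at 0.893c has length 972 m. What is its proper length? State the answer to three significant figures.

2160 m

With β = 0.893, γ = 1/√(1 − 0.893²) = 1/√0.202551 = 2.2219.
Proper length: L₀ = γ·L = 2.2219 × 972 = 2160 m.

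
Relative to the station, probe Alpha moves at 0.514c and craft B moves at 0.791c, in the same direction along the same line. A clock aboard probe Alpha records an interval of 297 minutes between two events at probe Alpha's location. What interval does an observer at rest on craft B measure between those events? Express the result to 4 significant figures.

Speed of probe Alpha in craft B's frame: u = (v_A − v_B)/(1 − v_A v_B/c²) = (0.514 − 0.791)/(1 − 0.514×0.791) = −0.277/0.593426 = −0.46678; |u| = 0.46678c.
At |u| = 0.46678c, γ = (1 − 0.217884)^(−1/2) = 1.1307.
The clock on probe Alpha records proper time, so craft B measures Δt = γΔτ = 1.1307 × 297 = 335.8 minutes.

335.8 minutes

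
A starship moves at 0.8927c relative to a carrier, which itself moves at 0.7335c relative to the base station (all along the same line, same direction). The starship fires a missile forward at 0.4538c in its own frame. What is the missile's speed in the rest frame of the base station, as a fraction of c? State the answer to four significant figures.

First combine the missile and starship (S''→S'): u₁ = (0.4538 + 0.8927)/(1 + 0.4538×0.8927) = 1.3465/1.40510726 = 0.95829.
Then combine with the carrier (S'→S): u = (0.95829 + 0.7335)/(1 + 0.95829×0.7335) = 1.69179/1.702905715 = 0.99347.

0.9935c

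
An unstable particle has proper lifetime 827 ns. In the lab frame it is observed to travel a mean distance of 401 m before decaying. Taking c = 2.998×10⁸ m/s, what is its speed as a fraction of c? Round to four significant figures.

0.8506c

Let x = d/(cτ) = 401.0 m / (2.998×10⁸ m/s × 8.270×10^-7 s) = 1.6174. Since d = βγcτ, x = βγ = β/√(1−β²).
Solving: β² = x²/(1+x²) = 2.61598/3.61598 = 0.72345, so β = 0.8506.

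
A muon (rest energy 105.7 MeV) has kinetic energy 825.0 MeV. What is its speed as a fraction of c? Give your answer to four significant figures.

K = (γ−1)mc², so γ = 1 + 825.0/105.7 = 8.8051.
Then v/c = √(1 − γ⁻²) = √(1 − 0.0128983) = √0.9871017 = 0.9935.

0.9935c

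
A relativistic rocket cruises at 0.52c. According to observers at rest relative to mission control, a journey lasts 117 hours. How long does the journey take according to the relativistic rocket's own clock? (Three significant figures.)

99.9 hours

γ = 1/√(1 − β²) = 1/√(1 − 0.2704) = 1/√0.7296 = 1/0.854166 = 1.1707.
The moving clock records proper time: Δτ = Δt/γ = 117/1.1707 = 99.9 hours.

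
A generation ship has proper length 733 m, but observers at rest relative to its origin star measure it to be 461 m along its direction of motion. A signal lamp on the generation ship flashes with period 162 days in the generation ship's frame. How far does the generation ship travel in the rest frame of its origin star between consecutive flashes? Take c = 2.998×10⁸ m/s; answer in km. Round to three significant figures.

5.19×10^12 km

γ = L₀/L = 733/461 = 1.59002.
β = √(1 − 1/γ²) = 0.77747. Lab-frame period = γτ = 1.59002×162 days = 257.58 days. Distance = βc × γτ = 0.77747 × 2.998×10⁸ m/s × 22254912 s = 5.1873×10^15 m = 5.19×10^12 km.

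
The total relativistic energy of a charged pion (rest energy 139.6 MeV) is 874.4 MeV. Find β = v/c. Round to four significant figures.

Total energy E = γmc² gives γ = 874.4/139.6 = 6.2636.
Hence β = √(1 − 1/γ²) = √(1 − 0.025489) = √0.974511 = 0.9872.

0.9872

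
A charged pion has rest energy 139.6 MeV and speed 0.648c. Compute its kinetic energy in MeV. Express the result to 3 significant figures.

With β = 0.648, γ = 1/√(1 − 0.648²) = 1/√0.580096 = 1.31296.
Kinetic energy: K = (γ − 1)mc² = (1.31296 − 1) × 139.6 MeV = 0.31296 × 139.6 = 43.7 MeV.

43.7 MeV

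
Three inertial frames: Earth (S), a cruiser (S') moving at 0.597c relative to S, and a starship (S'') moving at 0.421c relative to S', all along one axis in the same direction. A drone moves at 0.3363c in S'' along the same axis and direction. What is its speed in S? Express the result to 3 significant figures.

Apply u = (u'+v)/(1+u'v) twice. Drone in the cruiser frame: (0.3363+0.421)/(1+0.3363·0.421) = 0.7573/1.1415823 = 0.66338c.
That velocity, transformed to the rest frame of Earth: (0.66338+0.597)/(1+0.66338·0.597) = 1.26038/1.39603786 = 0.90283c.

0.903c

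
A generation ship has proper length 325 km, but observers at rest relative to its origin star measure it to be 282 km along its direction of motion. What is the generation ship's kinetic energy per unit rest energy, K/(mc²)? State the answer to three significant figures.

0.152

Length contraction gives γ = L₀/L = 325/282 = 1.15248.
K/(mc²) = γ − 1 = 1.15248 − 1 = 0.152.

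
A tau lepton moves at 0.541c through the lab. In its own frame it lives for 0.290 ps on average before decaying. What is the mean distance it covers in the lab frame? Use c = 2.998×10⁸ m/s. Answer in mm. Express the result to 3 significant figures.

Lorentz factor: γ = (1 − 0.292681)^(−1/2) = 1.189.
Lab-frame lifetime: Δt = γτ = 1.189 × 0.290 ps = 0.34481 ps.
Distance: d = vΔt = 0.541 × 2.998×10⁸ m/s × 3.4481×10^-13 s = 5.59×10^-5 m = 0.0559 mm.

0.0559 mm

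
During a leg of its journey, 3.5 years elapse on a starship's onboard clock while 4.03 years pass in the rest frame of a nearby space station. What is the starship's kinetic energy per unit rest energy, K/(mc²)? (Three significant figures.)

0.151

γ = Δt/Δτ = 4.03/3.5 = 1.15143.
K/(mc²) = γ − 1 = 1.15143 − 1 = 0.151.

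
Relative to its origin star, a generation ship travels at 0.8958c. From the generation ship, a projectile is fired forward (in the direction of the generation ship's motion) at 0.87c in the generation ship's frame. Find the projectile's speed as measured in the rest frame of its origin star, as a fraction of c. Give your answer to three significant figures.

Relativistic velocity addition: u = (u' + v)/(1 + u'v/c²), with u' = 0.87c and v = 0.8958c.
Numerator: 0.87 + 0.8958 = 1.7658. Denominator: 1 + (0.87)(0.8958) = 1.779346.
u = 1.7658/1.779346 = 0.99239, so the speed is 0.992c.

0.992c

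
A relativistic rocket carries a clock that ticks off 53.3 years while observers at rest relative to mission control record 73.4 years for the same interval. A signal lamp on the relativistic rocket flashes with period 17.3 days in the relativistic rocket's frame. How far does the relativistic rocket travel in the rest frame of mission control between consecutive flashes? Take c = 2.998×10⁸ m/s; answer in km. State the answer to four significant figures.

4.243×10^11 km

γ = Δt/Δτ = 73.4/53.3 = 1.37711.
β = √(1 − 1/γ²) = 0.68753. Lab-frame period = γτ = 1.37711×17.3 days = 23.824 days. Distance = βc × γτ = 0.68753 × 2.998×10⁸ m/s × 2058393.6 s = 4.2428×10^14 m = 4.243×10^11 km.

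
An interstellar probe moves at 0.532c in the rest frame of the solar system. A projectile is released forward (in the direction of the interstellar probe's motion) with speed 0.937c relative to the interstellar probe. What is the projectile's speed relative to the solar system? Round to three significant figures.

0.980c

In units of c, u = (u' + v)/(1 + u'v) with u' = 0.937 and v = 0.532.
Numerator: 0.937 + 0.532 = 1.469. Denominator: 1 + (0.937)(0.532) = 1.498484.
u = 1.469/1.498484 = 0.98032, so the speed is 0.980c.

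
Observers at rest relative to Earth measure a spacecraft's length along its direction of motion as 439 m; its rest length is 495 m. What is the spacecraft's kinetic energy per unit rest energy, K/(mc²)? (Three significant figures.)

γ = L₀/L = 495/439 = 1.12756.
K/(mc²) = γ − 1 = 1.12756 − 1 = 0.128.

0.128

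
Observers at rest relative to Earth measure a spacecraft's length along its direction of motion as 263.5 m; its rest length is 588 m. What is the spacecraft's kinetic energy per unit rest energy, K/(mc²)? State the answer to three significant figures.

1.23

γ = L₀/L = 588/263.5 = 2.2315.
K/(mc²) = γ − 1 = 2.2315 − 1 = 1.23.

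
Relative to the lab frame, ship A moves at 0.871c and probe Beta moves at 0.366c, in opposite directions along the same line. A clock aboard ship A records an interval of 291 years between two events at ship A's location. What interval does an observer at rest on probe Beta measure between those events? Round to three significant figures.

Speed of ship A in probe Beta's frame: u = (v_A + v_B)/(1 + v_A v_B/c²) = (0.871 + 0.366)/(1 + 0.871×0.366) = 1.237/1.318786 = 0.93798; |u| = 0.93798c.
At |u| = 0.93798c, γ = (1 − 0.879806)^(−1/2) = 2.8844.
Ship A's interval is proper; time dilation gives Δt_B = γΔτ = 2.8844 × 291 years = 839 years.

839 years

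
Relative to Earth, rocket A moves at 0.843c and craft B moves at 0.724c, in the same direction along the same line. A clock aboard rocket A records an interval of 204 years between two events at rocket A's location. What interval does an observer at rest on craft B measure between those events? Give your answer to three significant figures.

Speed of rocket A in craft B's frame: u = (v_A − v_B)/(1 − v_A v_B/c²) = (0.843 − 0.724)/(1 − 0.843×0.724) = 0.119/0.389668 = 0.30539; |u| = 0.30539c.
At |u| = 0.30539c, γ = (1 − 0.0932631)^(−1/2) = 1.0502.
The clock on rocket A records proper time, so craft B measures Δt = γΔτ = 1.0502 × 204 = 214 years.

214 years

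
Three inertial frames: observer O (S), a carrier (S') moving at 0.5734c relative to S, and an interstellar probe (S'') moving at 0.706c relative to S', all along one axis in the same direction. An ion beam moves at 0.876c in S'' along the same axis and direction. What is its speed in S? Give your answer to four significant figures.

First combine the ion beam and interstellar probe (S''→S'): u₁ = (0.876 + 0.706)/(1 + 0.876×0.706) = 1.582/1.618456 = 0.97747.
Then combine with the carrier (S'→S): u = (0.97747 + 0.5734)/(1 + 0.97747×0.5734) = 1.55087/1.560481298 = 0.99384.

0.9938c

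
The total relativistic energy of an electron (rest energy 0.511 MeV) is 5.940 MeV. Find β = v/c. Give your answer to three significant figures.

γ = E/(mc²) = 5.940/0.511 = 11.624.
β = √(1 − 1/γ²) = √(1 − 0.00740097) = √0.99259903 = 0.996.

0.996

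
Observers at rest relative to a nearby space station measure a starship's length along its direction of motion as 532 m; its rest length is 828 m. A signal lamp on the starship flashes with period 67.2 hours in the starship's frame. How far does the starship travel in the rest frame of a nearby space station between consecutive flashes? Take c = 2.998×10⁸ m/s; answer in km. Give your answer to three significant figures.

8.65×10^10 km

From L = L₀/γ: γ = 828/532 = 1.55639.
β = √(1 − 1/γ²) = 0.76628. Lab-frame period = γτ = 1.55639×67.2 hours = 104.59 hours. Distance = βc × γτ = 0.76628 × 2.998×10⁸ m/s × 376524 s = 8.6499×10^13 m = 8.65×10^10 km.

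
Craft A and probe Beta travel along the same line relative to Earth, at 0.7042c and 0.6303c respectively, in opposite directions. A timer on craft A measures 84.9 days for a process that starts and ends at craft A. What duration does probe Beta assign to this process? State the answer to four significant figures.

222.4 days

Transform craft A's velocity into probe Beta's frame: (0.7042 + 0.6303)/(1 + 0.7042·0.6303) = 1.3345/1.44385726, so the relative speed is 0.92426c.
At |u| = 0.92426c, γ = (1 − 0.854257)^(−1/2) = 2.6194.
The clock on craft A records proper time, so probe Beta measures Δt = γΔτ = 2.6194 × 84.9 = 222.4 days.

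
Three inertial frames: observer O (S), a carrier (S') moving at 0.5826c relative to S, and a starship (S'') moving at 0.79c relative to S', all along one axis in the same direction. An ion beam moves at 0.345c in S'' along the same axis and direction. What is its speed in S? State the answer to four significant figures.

0.9703c

First combine the ion beam and starship (S''→S'): u₁ = (0.345 + 0.79)/(1 + 0.345×0.79) = 1.135/1.27255 = 0.89191.
Then combine with the carrier (S'→S): u = (0.89191 + 0.5826)/(1 + 0.89191×0.5826) = 1.47451/1.519626766 = 0.97031.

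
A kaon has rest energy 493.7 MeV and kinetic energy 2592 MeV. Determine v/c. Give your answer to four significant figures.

0.9871

γ = 1 + K/(mc²) = 1 + 2592/493.7 = 6.2502.
β = √(1 − 1/γ²) = √(1 − 0.0255984) = √0.9744016 = 0.9871.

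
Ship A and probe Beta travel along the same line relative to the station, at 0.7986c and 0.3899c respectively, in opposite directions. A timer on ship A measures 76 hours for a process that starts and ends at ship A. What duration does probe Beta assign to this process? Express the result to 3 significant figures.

Speed of ship A in probe Beta's frame: u = (v_A + v_B)/(1 + v_A v_B/c²) = (0.7986 + 0.3899)/(1 + 0.7986×0.3899) = 1.1885/1.31137414 = 0.9063; |u| = 0.9063c.
At |u| = 0.9063c, γ = (1 − 0.82138)^(−1/2) = 2.3661.
The clock on ship A records proper time, so probe Beta measures Δt = γΔτ = 2.3661 × 76 = 180 hours.

180 hours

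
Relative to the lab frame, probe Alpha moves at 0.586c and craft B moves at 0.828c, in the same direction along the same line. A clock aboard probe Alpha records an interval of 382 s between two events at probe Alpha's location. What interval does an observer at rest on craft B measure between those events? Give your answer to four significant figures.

The velocity of probe Alpha relative to craft B is (0.586 − 0.828)c / (1 − 0.586×0.828) = −0.47009c; relative speed 0.47009c.
At |u| = 0.47009c, γ = (1 − 0.220985)^(−1/2) = 1.133.
Probe Alpha's interval is proper; time dilation gives Δt_B = γΔτ = 1.133 × 382 s = 432.8 s.

432.8 s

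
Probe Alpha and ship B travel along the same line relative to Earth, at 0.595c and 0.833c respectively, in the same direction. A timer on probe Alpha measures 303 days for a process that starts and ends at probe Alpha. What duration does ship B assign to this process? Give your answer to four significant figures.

Speed of probe Alpha in ship B's frame: u = (v_A − v_B)/(1 − v_A v_B/c²) = (0.595 − 0.833)/(1 − 0.595×0.833) = −0.238/0.504365 = −0.47188; |u| = 0.47188c.
γ for this relative speed: γ = 1/√(1 − 0.222671) = 1.1342.
The clock on probe Alpha records proper time, so ship B measures Δt = γΔτ = 1.1342 × 303 = 343.7 days.

343.7 days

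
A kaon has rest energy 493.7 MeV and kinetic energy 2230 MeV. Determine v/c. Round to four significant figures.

0.9834

K = (γ−1)mc², so γ = 1 + 2230/493.7 = 5.5169.
Then v/c = √(1 − γ⁻²) = √(1 − 0.0328556) = √0.9671444 = 0.9834.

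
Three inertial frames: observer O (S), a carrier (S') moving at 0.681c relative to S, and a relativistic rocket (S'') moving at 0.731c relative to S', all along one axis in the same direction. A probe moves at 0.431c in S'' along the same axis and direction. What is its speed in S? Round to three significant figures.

First combine the probe and relativistic rocket (S''→S'): u₁ = (0.431 + 0.731)/(1 + 0.431×0.731) = 1.162/1.315061 = 0.88361.
Then combine with the carrier (S'→S): u = (0.88361 + 0.681)/(1 + 0.88361×0.681) = 1.56461/1.60173841 = 0.97682.

0.977c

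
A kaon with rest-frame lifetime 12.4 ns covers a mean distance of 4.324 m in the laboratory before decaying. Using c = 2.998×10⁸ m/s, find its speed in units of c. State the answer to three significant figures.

Let x = d/(cτ) = 4.324 m / (2.998×10⁸ m/s × 1.240×10^-8 s) = 1.1631. Since d = βγcτ, x = βγ = β/√(1−β²).
Solving: β² = x²/(1+x²) = 1.3528/2.3528 = 0.574974, so β = 0.758.

0.758c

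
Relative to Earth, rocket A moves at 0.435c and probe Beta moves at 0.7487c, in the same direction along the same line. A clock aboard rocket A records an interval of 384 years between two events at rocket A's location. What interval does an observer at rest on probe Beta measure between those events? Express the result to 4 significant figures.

The velocity of rocket A relative to probe Beta is (0.435 − 0.7487)c / (1 − 0.435×0.7487) = −0.46521c; relative speed 0.46521c.
γ for this relative speed: γ = 1/√(1 − 0.21642) = 1.1297.
The clock on rocket A records proper time, so probe Beta measures Δt = γΔτ = 1.1297 × 384 = 433.8 years.

433.8 years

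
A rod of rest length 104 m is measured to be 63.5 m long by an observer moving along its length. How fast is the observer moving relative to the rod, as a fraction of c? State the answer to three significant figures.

Length contraction gives γ = L₀/L = 104/63.5 = 1.6378.
β = √(1 − 1/γ²) = √0.627198 = 0.792.

0.792c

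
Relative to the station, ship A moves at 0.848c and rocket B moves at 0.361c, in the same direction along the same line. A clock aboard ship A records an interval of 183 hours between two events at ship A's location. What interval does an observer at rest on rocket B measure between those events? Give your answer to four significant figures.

The velocity of ship A relative to rocket B is (0.848 − 0.361)c / (1 − 0.848×0.361) = 0.70186c; relative speed 0.70186c.
γ for this relative speed: γ = 1/√(1 − 0.492607) = 1.4039.
Ship A's interval is proper; time dilation gives Δt_B = γΔτ = 1.4039 × 183 hours = 256.9 hours.

256.9 hours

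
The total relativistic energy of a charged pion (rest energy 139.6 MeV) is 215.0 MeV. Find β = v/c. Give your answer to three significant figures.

0.761

γ = E/(mc²) = 215.0/139.6 = 1.5401.
β = √(1 − 1/γ²) = √(1 − 0.421602) = √0.578398 = 0.761.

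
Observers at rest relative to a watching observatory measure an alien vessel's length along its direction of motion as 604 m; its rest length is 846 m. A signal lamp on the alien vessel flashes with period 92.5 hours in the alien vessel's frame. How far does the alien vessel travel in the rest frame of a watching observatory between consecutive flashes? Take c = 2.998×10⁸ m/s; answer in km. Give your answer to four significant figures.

9.791×10^10 km

γ = L₀/L = 846/604 = 1.40066.
β = √(1 − 1/γ²) = 0.7002. Lab-frame period = γτ = 1.40066×92.5 hours = 129.56 hours. Distance = βc × γτ = 0.7002 × 2.998×10⁸ m/s × 466416 s = 9.7910×10^13 m = 9.791×10^10 km.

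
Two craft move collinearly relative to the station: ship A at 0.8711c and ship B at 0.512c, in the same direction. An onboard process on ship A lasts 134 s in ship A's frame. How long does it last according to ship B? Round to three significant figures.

176 s

Speed of ship A in ship B's frame: u = (v_A − v_B)/(1 − v_A v_B/c²) = (0.8711 − 0.512)/(1 − 0.8711×0.512) = 0.3591/0.5539968 = 0.6482; |u| = 0.6482c.
At |u| = 0.6482c, γ = (1 − 0.420163)^(−1/2) = 1.3132.
The clock on ship A records proper time, so ship B measures Δt = γΔτ = 1.3132 × 134 = 176 s.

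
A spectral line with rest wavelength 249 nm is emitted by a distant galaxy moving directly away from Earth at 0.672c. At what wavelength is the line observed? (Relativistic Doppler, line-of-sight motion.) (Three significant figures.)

562 nm

Relativistic Doppler for wavelength: λ_obs = λ_src · √((1+β)/(1−β)).
With β = 0.672: factor = √(1.672/0.328) = 2.2578.
λ_obs = 249 × 2.2578 = 562 nm.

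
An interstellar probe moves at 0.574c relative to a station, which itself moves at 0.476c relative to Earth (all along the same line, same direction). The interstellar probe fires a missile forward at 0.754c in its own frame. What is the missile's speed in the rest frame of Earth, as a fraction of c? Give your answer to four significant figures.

0.9734c

First combine the missile and interstellar probe (S''→S'): u₁ = (0.754 + 0.574)/(1 + 0.754×0.574) = 1.328/1.432796 = 0.92686.
Then combine with the station (S'→S): u = (0.92686 + 0.476)/(1 + 0.92686×0.476) = 1.40286/1.44118536 = 0.97341.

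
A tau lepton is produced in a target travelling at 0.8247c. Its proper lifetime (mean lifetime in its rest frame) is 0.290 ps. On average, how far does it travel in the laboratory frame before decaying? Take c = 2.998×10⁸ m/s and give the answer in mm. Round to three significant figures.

0.127 mm

With β = 0.8247, γ = 1/√(1 − 0.8247²) = 1/√0.31986991 = 1.7681.
Lab-frame lifetime: Δt = γτ = 1.7681 × 0.290 ps = 0.51275 ps.
Distance: d = vΔt = 0.8247 × 2.998×10⁸ m/s × 5.1275×10^-13 s = 1.27×10^-4 m = 0.127 mm.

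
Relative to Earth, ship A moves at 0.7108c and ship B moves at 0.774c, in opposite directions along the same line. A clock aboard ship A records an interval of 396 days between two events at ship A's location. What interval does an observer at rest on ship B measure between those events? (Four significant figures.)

Transform ship A's velocity into ship B's frame: (0.7108 + 0.774)/(1 + 0.7108·0.774) = 1.4848/1.5501592, so the relative speed is 0.95784c.
γ for this relative speed: γ = 1/√(1 − 0.917457) = 3.4806.
The clock on ship A records proper time, so ship B measures Δt = γΔτ = 3.4806 × 396 = 1378 days.

1378 days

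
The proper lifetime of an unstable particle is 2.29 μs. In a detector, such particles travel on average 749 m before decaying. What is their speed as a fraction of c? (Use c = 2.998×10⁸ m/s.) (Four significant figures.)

0.7372c

Let x = d/(cτ) = 749.0 m / (2.998×10⁸ m/s × 2.290×10^-6 s) = 1.091. Since d = βγcτ, x = βγ = β/√(1−β²).
Solving: β² = x²/(1+x²) = 1.19028/2.19028 = 0.543437, so β = 0.7372.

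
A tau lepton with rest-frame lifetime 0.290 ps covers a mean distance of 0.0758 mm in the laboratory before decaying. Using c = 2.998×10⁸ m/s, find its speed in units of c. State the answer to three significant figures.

0.657c

d = βγcτ ⇒ βγ = d/(cτ) = 7.580×10^-5 m / (8.6942×10^-5 m) = 0.87185.
β = (βγ)/√(1+(βγ)²) = 0.87185/√1.760122 = 0.657.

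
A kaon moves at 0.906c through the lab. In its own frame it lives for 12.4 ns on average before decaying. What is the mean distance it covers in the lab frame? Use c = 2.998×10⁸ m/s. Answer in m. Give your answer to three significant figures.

β² = 0.820836, so γ = 1/√0.179164 = 2.3625.
Lab-frame lifetime: Δt = γτ = 2.3625 × 12.4 ns = 29.295 ns.
Distance: d = vΔt = 0.906 × 2.998×10⁸ m/s × 2.9295×10^-8 s = 7.96 m.

7.96 m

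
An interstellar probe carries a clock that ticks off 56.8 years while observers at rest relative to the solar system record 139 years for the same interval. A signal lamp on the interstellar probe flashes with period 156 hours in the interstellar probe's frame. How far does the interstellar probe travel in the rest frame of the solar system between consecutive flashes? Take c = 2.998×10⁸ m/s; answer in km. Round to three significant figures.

3.76×10^11 km

From Δt = γΔτ: γ = 139/56.8 = 2.44718.
β = √(1 − 1/γ²) = 0.9127. Lab-frame period = γτ = 2.44718×156 hours = 381.76 hours. Distance = βc × γτ = 0.9127 × 2.998×10⁸ m/s × 1374336 s = 3.7606×10^14 m = 3.76×10^11 km.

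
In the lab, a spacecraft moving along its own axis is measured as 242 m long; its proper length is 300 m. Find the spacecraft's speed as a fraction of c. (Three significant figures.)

0.591c

Length contraction gives γ = L₀/L = 300/242 = 1.2397.
β = √(1 − 1/γ²) = √0.349321 = 0.591.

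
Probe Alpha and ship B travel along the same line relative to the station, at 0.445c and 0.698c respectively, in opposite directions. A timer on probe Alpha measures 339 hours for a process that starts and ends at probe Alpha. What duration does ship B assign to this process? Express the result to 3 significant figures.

693 hours

Transform probe Alpha's velocity into ship B's frame: (0.445 + 0.698)/(1 + 0.445·0.698) = 1.143/1.31061, so the relative speed is 0.87211c.
At |u| = 0.87211c, γ = (1 − 0.760576)^(−1/2) = 2.0437.
Probe Alpha's interval is proper; time dilation gives Δt_B = γΔτ = 2.0437 × 339 hours = 693 hours.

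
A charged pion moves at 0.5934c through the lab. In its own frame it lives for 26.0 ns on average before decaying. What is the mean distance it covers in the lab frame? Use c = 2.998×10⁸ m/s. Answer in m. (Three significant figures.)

5.75 m

β² = 0.35212356, so γ = 1/√0.64787644 = 1.2424.
Lab-frame lifetime: Δt = γτ = 1.2424 × 26.0 ns = 32.302 ns.
Distance: d = vΔt = 0.5934 × 2.998×10⁸ m/s × 3.2302×10^-8 s = 5.75 m.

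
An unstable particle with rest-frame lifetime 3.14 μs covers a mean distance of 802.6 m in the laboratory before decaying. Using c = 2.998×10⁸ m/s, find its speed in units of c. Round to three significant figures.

0.649c

Lab distance = (lab lifetime)·v = γτ·βc, so βγ = d/(cτ) = 802.6/(2.998×10⁸ × 3.140×10^-6) = 0.85259.
With βγ = 0.85259: γ² = 1 + (βγ)² = 1.72691, and β = (βγ)/γ = 0.85259/1.31412 = 0.649.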